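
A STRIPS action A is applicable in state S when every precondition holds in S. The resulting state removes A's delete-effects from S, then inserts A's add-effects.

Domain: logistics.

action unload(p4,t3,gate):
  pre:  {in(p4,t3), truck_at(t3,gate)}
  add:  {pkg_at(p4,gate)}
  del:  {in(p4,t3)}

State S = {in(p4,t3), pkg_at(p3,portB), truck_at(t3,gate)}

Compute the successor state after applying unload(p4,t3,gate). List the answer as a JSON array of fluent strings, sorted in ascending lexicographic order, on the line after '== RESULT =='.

Compute (S \ del) ∪ add:
  pre ⊆ S: {in(p4,t3), truck_at(t3,gate)} ⊆ S  — applicable
  S \ del = {pkg_at(p3,portB), truck_at(t3,gate)}
  ∪ add   = {pkg_at(p3,portB), pkg_at(p4,gate), truck_at(t3,gate)}

== RESULT ==
["pkg_at(p3,portB)", "pkg_at(p4,gate)", "truck_at(t3,gate)"]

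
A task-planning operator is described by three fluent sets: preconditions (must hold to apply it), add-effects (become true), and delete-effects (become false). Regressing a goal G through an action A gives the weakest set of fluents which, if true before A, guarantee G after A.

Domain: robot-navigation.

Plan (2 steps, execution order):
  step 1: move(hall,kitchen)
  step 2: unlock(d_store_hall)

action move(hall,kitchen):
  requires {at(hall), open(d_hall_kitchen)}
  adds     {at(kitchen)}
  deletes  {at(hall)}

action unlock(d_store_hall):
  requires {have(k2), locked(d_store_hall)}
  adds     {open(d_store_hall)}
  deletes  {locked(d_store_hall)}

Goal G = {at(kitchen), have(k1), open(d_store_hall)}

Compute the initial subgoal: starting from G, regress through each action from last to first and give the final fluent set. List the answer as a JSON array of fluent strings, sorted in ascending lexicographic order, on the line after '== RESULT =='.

Regress step by step:
  through step 2 (unlock(d_store_hall)): drop {open(d_store_hall)}, keep {at(kitchen), have(k1)}, require {have(k2), locked(d_store_hall)}
    → {at(kitchen), have(k1), have(k2), locked(d_store_hall)}
  through step 1 (move(hall,kitchen)): drop {at(kitchen)}, keep {have(k1), have(k2), locked(d_store_hall)}, require {at(hall), open(d_hall_kitchen)}
    → {at(hall), have(k1), have(k2), locked(d_store_hall), open(d_hall_kitchen)}

== RESULT ==
["at(hall)", "have(k1)", "have(k2)", "locked(d_store_hall)", "open(d_hall_kitchen)"]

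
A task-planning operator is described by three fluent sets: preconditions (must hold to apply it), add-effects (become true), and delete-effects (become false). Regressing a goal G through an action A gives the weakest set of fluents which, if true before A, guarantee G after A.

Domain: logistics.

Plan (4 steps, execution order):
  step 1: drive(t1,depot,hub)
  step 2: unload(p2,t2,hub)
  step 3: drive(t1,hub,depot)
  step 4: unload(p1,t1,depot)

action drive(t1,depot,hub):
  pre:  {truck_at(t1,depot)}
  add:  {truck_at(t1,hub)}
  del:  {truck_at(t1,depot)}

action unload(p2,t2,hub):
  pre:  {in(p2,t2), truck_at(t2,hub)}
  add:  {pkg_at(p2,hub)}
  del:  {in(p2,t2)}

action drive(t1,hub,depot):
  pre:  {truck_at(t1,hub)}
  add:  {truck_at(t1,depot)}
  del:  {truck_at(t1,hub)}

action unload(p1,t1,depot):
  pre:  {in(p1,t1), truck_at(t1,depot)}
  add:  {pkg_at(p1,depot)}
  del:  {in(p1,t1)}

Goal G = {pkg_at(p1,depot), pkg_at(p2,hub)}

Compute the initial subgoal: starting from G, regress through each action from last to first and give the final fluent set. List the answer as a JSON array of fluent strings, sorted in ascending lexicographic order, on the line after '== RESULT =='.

Regress step by step:
  through step 4 (unload(p1,t1,depot)): drop {pkg_at(p1,depot)}, keep {pkg_at(p2,hub)}, require {in(p1,t1), truck_at(t1,depot)}
    → {in(p1,t1), pkg_at(p2,hub), truck_at(t1,depot)}
  through step 3 (drive(t1,hub,depot)): drop {truck_at(t1,depot)}, keep {in(p1,t1), pkg_at(p2,hub)}, require {truck_at(t1,hub)}
    → {in(p1,t1), pkg_at(p2,hub), truck_at(t1,hub)}
  through step 2 (unload(p2,t2,hub)): drop {pkg_at(p2,hub)}, keep {in(p1,t1), truck_at(t1,hub)}, require {in(p2,t2), truck_at(t2,hub)}
    → {in(p1,t1), in(p2,t2), truck_at(t1,hub), truck_at(t2,hub)}
  through step 1 (drive(t1,depot,hub)): drop {truck_at(t1,hub)}, keep {in(p1,t1), in(p2,t2), truck_at(t2,hub)}, require {truck_at(t1,depot)}
    → {in(p1,t1), in(p2,t2), truck_at(t1,depot), truck_at(t2,hub)}

== RESULT ==
["in(p1,t1)", "in(p2,t2)", "truck_at(t1,depot)", "truck_at(t2,hub)"]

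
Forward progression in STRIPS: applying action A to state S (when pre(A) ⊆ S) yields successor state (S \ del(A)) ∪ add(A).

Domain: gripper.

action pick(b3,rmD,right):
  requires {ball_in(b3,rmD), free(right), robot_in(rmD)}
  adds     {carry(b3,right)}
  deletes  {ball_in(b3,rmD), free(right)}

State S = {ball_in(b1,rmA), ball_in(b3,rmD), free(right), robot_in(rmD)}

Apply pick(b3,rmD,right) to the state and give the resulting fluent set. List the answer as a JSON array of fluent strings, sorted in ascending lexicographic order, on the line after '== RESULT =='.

Compute (S \ del) ∪ add:
  pre ⊆ S: {ball_in(b3,rmD), free(right), robot_in(rmD)} ⊆ S  — applicable
  S \ del = {ball_in(b1,rmA), robot_in(rmD)}
  ∪ add   = {ball_in(b1,rmA), carry(b3,right), robot_in(rmD)}

== RESULT ==
["ball_in(b1,rmA)", "carry(b3,right)", "robot_in(rmD)"]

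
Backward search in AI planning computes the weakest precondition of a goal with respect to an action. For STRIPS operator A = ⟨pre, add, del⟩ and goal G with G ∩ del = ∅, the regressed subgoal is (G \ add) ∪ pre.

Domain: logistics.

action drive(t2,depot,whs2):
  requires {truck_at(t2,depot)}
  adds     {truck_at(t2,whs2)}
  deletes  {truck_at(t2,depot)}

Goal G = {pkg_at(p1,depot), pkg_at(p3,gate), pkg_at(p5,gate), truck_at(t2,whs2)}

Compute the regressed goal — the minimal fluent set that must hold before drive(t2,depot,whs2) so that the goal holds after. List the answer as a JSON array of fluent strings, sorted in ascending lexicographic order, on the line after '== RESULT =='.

Regress:
  G ∩ del = {}  (empty — regression defined)
  G \ add = {pkg_at(p1,depot), pkg_at(p3,gate), pkg_at(p5,gate), truck_at(t2,whs2)} \ {truck_at(t2,whs2)} = {pkg_at(p1,depot), pkg_at(p3,gate), pkg_at(p5,gate)}
  ∪ pre   = {pkg_at(p1,depot), pkg_at(p3,gate), pkg_at(p5,gate)} ∪ {truck_at(t2,depot)}
          = {pkg_at(p1,depot), pkg_at(p3,gate), pkg_at(p5,gate), truck_at(t2,depot)}

== RESULT ==
["pkg_at(p1,depot)", "pkg_at(p3,gate)", "pkg_at(p5,gate)", "truck_at(t2,depot)"]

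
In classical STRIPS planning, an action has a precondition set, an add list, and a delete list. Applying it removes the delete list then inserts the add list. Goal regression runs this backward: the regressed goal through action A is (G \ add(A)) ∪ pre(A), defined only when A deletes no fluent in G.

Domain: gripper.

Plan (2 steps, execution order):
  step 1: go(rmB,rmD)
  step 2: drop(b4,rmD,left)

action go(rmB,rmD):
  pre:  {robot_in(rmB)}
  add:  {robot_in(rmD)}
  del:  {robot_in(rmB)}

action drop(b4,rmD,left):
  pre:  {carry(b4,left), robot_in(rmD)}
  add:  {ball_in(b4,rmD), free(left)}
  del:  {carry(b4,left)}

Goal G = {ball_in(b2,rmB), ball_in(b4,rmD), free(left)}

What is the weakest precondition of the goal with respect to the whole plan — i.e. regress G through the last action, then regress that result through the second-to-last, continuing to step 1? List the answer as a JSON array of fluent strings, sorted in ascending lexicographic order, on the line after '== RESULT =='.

Work backward from the goal:
  through step 2 (drop(b4,rmD,left)): drop {ball_in(b4,rmD), free(left)}, keep {ball_in(b2,rmB)}, require {carry(b4,left), robot_in(rmD)}
    → {ball_in(b2,rmB), carry(b4,left), robot_in(rmD)}
  through step 1 (go(rmB,rmD)): drop {robot_in(rmD)}, keep {ball_in(b2,rmB), carry(b4,left)}, require {robot_in(rmB)}
    → {ball_in(b2,rmB), carry(b4,left), robot_in(rmB)}

== RESULT ==
["ball_in(b2,rmB)", "carry(b4,left)", "robot_in(rmB)"]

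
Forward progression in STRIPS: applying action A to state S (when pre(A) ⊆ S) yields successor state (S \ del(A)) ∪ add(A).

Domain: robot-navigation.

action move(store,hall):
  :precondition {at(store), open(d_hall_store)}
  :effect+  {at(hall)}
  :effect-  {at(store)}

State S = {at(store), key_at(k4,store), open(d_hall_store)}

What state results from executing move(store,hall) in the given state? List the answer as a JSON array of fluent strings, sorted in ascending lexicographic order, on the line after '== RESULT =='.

Progress:
  pre ⊆ S: {at(store), open(d_hall_store)} ⊆ S  — applicable
  S \ del = {key_at(k4,store), open(d_hall_store)}
  ∪ add   = {at(hall), key_at(k4,store), open(d_hall_store)}

== RESULT ==
["at(hall)", "key_at(k4,store)", "open(d_hall_store)"]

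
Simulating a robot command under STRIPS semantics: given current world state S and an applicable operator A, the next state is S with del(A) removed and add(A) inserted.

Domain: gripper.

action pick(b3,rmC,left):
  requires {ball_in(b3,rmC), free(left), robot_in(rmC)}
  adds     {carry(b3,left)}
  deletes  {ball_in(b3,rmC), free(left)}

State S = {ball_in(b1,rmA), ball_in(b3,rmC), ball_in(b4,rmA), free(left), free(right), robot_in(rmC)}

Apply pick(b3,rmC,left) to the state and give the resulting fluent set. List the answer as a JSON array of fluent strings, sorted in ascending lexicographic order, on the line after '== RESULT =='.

Compute (S \ del) ∪ add:
  pre ⊆ S: {ball_in(b3,rmC), free(left), robot_in(rmC)} ⊆ S  — applicable
  S \ del = {ball_in(b1,rmA), ball_in(b4,rmA), free(right), robot_in(rmC)}
  ∪ add   = {ball_in(b1,rmA), ball_in(b4,rmA), carry(b3,left), free(right), robot_in(rmC)}

== RESULT ==
["ball_in(b1,rmA)", "ball_in(b4,rmA)", "carry(b3,left)", "free(right)", "robot_in(rmC)"]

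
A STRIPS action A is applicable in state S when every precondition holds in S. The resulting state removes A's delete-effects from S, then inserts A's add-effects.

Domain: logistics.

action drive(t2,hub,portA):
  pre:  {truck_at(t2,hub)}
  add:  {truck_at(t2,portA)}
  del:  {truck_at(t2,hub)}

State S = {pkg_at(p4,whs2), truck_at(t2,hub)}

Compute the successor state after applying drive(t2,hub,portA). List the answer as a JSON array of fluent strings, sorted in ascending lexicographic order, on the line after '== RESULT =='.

Progress:
  pre ⊆ S: {truck_at(t2,hub)} ⊆ S  — applicable
  S \ del = {pkg_at(p4,whs2)}
  ∪ add   = {pkg_at(p4,whs2), truck_at(t2,portA)}

== RESULT ==
["pkg_at(p4,whs2)", "truck_at(t2,portA)"]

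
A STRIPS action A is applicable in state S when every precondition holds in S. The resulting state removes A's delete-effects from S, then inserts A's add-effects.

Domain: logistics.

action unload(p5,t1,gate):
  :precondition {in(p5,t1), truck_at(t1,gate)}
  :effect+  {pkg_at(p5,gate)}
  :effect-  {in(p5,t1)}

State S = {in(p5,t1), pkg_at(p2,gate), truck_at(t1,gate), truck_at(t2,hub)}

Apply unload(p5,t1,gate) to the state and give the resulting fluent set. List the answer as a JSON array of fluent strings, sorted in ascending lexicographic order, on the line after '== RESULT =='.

Progress:
  pre ⊆ S: {in(p5,t1), truck_at(t1,gate)} ⊆ S  — applicable
  S \ del = {pkg_at(p2,gate), truck_at(t1,gate), truck_at(t2,hub)}
  ∪ add   = {pkg_at(p2,gate), pkg_at(p5,gate), truck_at(t1,gate), truck_at(t2,hub)}

== RESULT ==
["pkg_at(p2,gate)", "pkg_at(p5,gate)", "truck_at(t1,gate)", "truck_at(t2,hub)"]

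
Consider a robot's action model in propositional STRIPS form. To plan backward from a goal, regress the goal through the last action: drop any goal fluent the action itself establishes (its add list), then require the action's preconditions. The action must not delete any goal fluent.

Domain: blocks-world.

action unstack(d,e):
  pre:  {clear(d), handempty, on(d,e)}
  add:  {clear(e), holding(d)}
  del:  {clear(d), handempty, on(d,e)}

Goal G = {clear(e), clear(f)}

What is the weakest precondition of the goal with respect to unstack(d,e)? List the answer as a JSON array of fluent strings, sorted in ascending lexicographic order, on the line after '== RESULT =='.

Compute (G \ add) ∪ pre:
  G ∩ del = {}  (empty — regression defined)
  G \ add = {clear(e), clear(f)} \ {clear(e), holding(d)} = {clear(f)}
  ∪ pre   = {clear(f)} ∪ {clear(d), handempty, on(d,e)}
          = {clear(d), clear(f), handempty, on(d,e)}

== RESULT ==
["clear(d)", "clear(f)", "handempty", "on(d,e)"]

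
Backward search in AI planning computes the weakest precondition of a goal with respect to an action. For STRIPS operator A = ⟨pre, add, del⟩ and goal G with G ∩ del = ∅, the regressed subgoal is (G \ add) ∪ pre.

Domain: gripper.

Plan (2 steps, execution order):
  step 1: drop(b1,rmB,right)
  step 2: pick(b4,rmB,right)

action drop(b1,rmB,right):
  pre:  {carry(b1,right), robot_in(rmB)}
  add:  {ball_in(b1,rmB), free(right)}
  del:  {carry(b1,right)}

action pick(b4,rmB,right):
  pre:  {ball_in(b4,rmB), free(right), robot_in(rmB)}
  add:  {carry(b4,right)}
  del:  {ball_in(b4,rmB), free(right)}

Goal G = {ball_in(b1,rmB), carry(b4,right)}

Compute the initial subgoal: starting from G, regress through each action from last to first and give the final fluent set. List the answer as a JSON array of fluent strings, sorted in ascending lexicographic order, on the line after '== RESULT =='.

Work backward from the goal:
  through step 2 (pick(b4,rmB,right)): drop {carry(b4,right)}, keep {ball_in(b1,rmB)}, require {ball_in(b4,rmB), free(right), robot_in(rmB)}
    → {ball_in(b1,rmB), ball_in(b4,rmB), free(right), robot_in(rmB)}
  through step 1 (drop(b1,rmB,right)): drop {ball_in(b1,rmB), free(right)}, keep {ball_in(b4,rmB), robot_in(rmB)}, require {carry(b1,right), robot_in(rmB)}
    → {ball_in(b4,rmB), carry(b1,right), robot_in(rmB)}

== RESULT ==
["ball_in(b4,rmB)", "carry(b1,right)", "robot_in(rmB)"]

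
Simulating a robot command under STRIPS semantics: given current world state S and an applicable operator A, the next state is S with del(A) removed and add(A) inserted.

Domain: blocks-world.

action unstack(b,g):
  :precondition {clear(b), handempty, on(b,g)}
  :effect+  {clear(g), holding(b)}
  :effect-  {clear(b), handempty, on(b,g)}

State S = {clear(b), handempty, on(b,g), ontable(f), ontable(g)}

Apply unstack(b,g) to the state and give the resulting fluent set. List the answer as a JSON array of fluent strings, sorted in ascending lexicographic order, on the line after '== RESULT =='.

Progress:
  pre ⊆ S: {clear(b), handempty, on(b,g)} ⊆ S  — applicable
  S \ del = {ontable(f), ontable(g)}
  ∪ add   = {clear(g), holding(b), ontable(f), ontable(g)}

== RESULT ==
["clear(g)", "holding(b)", "ontable(f)", "ontable(g)"]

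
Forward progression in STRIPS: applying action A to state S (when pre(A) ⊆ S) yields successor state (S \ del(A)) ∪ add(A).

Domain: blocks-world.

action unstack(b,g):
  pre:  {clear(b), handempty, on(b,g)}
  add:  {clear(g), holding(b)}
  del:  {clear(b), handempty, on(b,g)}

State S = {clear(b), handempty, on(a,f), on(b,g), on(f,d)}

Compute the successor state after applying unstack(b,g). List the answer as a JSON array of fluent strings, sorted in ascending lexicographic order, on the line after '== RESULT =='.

Compute (S \ del) ∪ add:
  pre ⊆ S: {clear(b), handempty, on(b,g)} ⊆ S  — applicable
  S \ del = {on(a,f), on(f,d)}
  ∪ add   = {clear(g), holding(b), on(a,f), on(f,d)}

== RESULT ==
["clear(g)", "holding(b)", "on(a,f)", "on(f,d)"]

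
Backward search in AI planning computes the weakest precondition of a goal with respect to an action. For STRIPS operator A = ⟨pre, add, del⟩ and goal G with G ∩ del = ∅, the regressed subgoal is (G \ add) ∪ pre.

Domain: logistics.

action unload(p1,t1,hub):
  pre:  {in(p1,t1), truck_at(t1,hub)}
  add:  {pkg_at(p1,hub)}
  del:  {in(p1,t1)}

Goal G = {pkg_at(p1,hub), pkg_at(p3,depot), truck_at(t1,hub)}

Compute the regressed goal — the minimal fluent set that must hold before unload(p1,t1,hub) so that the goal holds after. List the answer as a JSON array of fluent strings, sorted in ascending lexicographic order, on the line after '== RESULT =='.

Regress:
  G ∩ del = {}  (empty — regression defined)
  G \ add = {pkg_at(p1,hub), pkg_at(p3,depot), truck_at(t1,hub)} \ {pkg_at(p1,hub)} = {pkg_at(p3,depot), truck_at(t1,hub)}
  ∪ pre   = {pkg_at(p3,depot), truck_at(t1,hub)} ∪ {in(p1,t1), truck_at(t1,hub)}
          = {in(p1,t1), pkg_at(p3,depot), truck_at(t1,hub)}

== RESULT ==
["in(p1,t1)", "pkg_at(p3,depot)", "truck_at(t1,hub)"]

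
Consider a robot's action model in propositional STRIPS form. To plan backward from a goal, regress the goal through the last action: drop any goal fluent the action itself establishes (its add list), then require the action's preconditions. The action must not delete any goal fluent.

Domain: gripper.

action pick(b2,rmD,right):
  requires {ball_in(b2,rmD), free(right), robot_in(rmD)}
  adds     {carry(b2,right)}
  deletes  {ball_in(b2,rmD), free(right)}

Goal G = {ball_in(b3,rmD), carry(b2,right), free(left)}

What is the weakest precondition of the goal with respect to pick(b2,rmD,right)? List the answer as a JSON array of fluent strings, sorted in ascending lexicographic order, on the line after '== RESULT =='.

Regress:
  G ∩ del = {}  (empty — regression defined)
  G \ add = {ball_in(b3,rmD), carry(b2,right), free(left)} \ {carry(b2,right)} = {ball_in(b3,rmD), free(left)}
  ∪ pre   = {ball_in(b3,rmD), free(left)} ∪ {ball_in(b2,rmD), free(right), robot_in(rmD)}
          = {ball_in(b2,rmD), ball_in(b3,rmD), free(left), free(right), robot_in(rmD)}

== RESULT ==
["ball_in(b2,rmD)", "ball_in(b3,rmD)", "free(left)", "free(right)", "robot_in(rmD)"]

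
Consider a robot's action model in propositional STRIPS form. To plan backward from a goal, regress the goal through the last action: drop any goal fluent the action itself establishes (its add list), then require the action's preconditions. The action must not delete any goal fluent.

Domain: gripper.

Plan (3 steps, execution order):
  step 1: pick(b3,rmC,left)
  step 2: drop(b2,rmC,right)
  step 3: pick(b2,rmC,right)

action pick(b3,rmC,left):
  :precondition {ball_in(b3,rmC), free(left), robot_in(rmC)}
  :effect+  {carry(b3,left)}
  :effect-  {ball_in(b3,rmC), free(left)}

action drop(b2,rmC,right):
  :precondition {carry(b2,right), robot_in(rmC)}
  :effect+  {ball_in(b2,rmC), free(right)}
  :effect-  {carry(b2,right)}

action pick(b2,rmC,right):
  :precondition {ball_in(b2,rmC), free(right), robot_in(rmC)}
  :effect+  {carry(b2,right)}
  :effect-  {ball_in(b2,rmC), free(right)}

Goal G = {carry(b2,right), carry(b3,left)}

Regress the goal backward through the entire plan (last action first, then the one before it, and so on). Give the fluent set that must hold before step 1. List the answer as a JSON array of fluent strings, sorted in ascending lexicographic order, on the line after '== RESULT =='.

Regress step by step:
  through step 3 (pick(b2,rmC,right)): drop {carry(b2,right)}, keep {carry(b3,left)}, require {ball_in(b2,rmC), free(right), robot_in(rmC)}
    → {ball_in(b2,rmC), carry(b3,left), free(right), robot_in(rmC)}
  through step 2 (drop(b2,rmC,right)): drop {ball_in(b2,rmC), free(right)}, keep {carry(b3,left), robot_in(rmC)}, require {carry(b2,right), robot_in(rmC)}
    → {carry(b2,right), carry(b3,left), robot_in(rmC)}
  through step 1 (pick(b3,rmC,left)): drop {carry(b3,left)}, keep {carry(b2,right), robot_in(rmC)}, require {ball_in(b3,rmC), free(left), robot_in(rmC)}
    → {ball_in(b3,rmC), carry(b2,right), free(left), robot_in(rmC)}

== RESULT ==
["ball_in(b3,rmC)", "carry(b2,right)", "free(left)", "robot_in(rmC)"]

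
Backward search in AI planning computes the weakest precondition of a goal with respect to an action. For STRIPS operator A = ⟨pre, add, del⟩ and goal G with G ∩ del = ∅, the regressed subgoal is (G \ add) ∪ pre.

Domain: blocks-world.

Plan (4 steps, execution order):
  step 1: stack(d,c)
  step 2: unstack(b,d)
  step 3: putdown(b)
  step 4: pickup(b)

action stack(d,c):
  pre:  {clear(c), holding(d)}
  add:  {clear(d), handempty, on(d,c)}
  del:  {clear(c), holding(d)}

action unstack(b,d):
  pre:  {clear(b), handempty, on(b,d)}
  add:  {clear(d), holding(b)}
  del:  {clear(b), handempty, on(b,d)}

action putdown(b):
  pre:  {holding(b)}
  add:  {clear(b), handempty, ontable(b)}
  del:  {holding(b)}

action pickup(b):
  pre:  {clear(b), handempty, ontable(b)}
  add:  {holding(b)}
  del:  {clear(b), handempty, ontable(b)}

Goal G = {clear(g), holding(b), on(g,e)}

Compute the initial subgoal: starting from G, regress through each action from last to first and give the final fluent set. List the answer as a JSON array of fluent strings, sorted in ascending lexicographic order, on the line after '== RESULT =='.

Regress step by step:
  through step 4 (pickup(b)): drop {holding(b)}, keep {clear(g), on(g,e)}, require {clear(b), handempty, ontable(b)}
    → {clear(b), clear(g), handempty, on(g,e), ontable(b)}
  through step 3 (putdown(b)): drop {clear(b), handempty, ontable(b)}, keep {clear(g), on(g,e)}, require {holding(b)}
    → {clear(g), holding(b), on(g,e)}
  through step 2 (unstack(b,d)): drop {holding(b)}, keep {clear(g), on(g,e)}, require {clear(b), handempty, on(b,d)}
    → {clear(b), clear(g), handempty, on(b,d), on(g,e)}
  through step 1 (stack(d,c)): drop {handempty}, keep {clear(b), clear(g), on(b,d), on(g,e)}, require {clear(c), holding(d)}
    → {clear(b), clear(c), clear(g), holding(d), on(b,d), on(g,e)}

== RESULT ==
["clear(b)", "clear(c)", "clear(g)", "holding(d)", "on(b,d)", "on(g,e)"]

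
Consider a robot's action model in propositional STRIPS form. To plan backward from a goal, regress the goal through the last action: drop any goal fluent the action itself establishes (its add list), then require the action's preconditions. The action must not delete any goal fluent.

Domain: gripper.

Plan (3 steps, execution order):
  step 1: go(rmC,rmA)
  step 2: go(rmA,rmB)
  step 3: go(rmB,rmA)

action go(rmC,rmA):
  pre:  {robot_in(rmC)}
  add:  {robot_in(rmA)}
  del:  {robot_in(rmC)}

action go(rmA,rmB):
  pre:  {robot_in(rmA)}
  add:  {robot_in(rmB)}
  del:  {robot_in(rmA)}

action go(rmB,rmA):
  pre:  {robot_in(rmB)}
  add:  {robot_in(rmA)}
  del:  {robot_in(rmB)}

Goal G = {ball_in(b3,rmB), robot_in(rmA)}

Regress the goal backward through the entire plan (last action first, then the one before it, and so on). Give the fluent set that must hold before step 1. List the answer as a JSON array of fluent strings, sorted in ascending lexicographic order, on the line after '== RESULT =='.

Work backward from the goal:
  through step 3 (go(rmB,rmA)): drop {robot_in(rmA)}, keep {ball_in(b3,rmB)}, require {robot_in(rmB)}
    → {ball_in(b3,rmB), robot_in(rmB)}
  through step 2 (go(rmA,rmB)): drop {robot_in(rmB)}, keep {ball_in(b3,rmB)}, require {robot_in(rmA)}
    → {ball_in(b3,rmB), robot_in(rmA)}
  through step 1 (go(rmC,rmA)): drop {robot_in(rmA)}, keep {ball_in(b3,rmB)}, require {robot_in(rmC)}
    → {ball_in(b3,rmB), robot_in(rmC)}

== RESULT ==
["ball_in(b3,rmB)", "robot_in(rmC)"]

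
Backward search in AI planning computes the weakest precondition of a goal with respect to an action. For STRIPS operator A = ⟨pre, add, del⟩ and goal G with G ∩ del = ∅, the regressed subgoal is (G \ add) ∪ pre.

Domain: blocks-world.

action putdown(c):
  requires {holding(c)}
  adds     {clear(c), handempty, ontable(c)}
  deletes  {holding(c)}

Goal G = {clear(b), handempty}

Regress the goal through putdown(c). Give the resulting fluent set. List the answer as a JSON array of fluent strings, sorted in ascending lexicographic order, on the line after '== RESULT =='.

Compute (G \ add) ∪ pre:
  G ∩ del = {}  (empty — regression defined)
  G \ add = {clear(b), handempty} \ {clear(c), handempty, ontable(c)} = {clear(b)}
  ∪ pre   = {clear(b)} ∪ {holding(c)}
          = {clear(b), holding(c)}

== RESULT ==
["clear(b)", "holding(c)"]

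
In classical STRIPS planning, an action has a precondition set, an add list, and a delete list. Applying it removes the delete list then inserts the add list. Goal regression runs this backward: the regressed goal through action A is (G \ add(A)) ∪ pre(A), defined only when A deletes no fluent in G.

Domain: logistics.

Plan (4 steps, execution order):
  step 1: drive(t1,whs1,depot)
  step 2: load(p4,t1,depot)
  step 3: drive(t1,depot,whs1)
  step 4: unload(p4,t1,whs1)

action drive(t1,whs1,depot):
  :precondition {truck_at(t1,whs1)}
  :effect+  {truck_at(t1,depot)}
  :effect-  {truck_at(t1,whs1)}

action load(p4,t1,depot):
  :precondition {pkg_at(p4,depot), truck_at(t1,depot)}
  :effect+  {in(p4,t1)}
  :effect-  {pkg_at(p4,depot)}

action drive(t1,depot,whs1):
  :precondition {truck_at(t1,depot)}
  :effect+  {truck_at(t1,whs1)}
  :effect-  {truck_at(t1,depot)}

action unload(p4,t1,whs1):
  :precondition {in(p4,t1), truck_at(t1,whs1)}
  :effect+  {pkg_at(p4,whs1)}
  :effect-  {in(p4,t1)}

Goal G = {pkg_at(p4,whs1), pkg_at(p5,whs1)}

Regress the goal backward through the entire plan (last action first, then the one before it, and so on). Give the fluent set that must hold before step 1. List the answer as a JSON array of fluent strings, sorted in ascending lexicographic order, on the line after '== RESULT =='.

Work backward from the goal:
  through step 4 (unload(p4,t1,whs1)): drop {pkg_at(p4,whs1)}, keep {pkg_at(p5,whs1)}, require {in(p4,t1), truck_at(t1,whs1)}
    → {in(p4,t1), pkg_at(p5,whs1), truck_at(t1,whs1)}
  through step 3 (drive(t1,depot,whs1)): drop {truck_at(t1,whs1)}, keep {in(p4,t1), pkg_at(p5,whs1)}, require {truck_at(t1,depot)}
    → {in(p4,t1), pkg_at(p5,whs1), truck_at(t1,depot)}
  through step 2 (load(p4,t1,depot)): drop {in(p4,t1)}, keep {pkg_at(p5,whs1), truck_at(t1,depot)}, require {pkg_at(p4,depot), truck_at(t1,depot)}
    → {pkg_at(p4,depot), pkg_at(p5,whs1), truck_at(t1,depot)}
  through step 1 (drive(t1,whs1,depot)): drop {truck_at(t1,depot)}, keep {pkg_at(p4,depot), pkg_at(p5,whs1)}, require {truck_at(t1,whs1)}
    → {pkg_at(p4,depot), pkg_at(p5,whs1), truck_at(t1,whs1)}

== RESULT ==
["pkg_at(p4,depot)", "pkg_at(p5,whs1)", "truck_at(t1,whs1)"]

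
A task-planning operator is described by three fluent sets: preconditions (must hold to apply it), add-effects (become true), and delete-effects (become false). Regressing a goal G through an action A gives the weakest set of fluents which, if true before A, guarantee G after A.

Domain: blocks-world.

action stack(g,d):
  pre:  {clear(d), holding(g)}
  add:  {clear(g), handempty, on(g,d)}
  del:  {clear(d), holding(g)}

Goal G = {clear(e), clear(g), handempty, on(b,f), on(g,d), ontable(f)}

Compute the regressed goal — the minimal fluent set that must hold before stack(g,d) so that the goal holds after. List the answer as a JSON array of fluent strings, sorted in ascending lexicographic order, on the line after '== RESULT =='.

Regress:
  G ∩ del = {}  (empty — regression defined)
  G \ add = {clear(e), clear(g), handempty, on(b,f), on(g,d), ontable(f)} \ {clear(g), handempty, on(g,d)} = {clear(e), on(b,f), ontable(f)}
  ∪ pre   = {clear(e), on(b,f), ontable(f)} ∪ {clear(d), holding(g)}
          = {clear(d), clear(e), holding(g), on(b,f), ontable(f)}

== RESULT ==
["clear(d)", "clear(e)", "holding(g)", "on(b,f)", "ontable(f)"]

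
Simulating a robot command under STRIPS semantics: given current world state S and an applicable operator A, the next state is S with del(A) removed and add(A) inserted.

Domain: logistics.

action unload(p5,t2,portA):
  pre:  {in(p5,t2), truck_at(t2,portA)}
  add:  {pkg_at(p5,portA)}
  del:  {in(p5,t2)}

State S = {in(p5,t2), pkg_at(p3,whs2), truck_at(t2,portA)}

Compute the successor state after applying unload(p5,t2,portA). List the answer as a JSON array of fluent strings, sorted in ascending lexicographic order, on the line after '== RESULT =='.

Compute (S \ del) ∪ add:
  pre ⊆ S: {in(p5,t2), truck_at(t2,portA)} ⊆ S  — applicable
  S \ del = {pkg_at(p3,whs2), truck_at(t2,portA)}
  ∪ add   = {pkg_at(p3,whs2), pkg_at(p5,portA), truck_at(t2,portA)}

== RESULT ==
["pkg_at(p3,whs2)", "pkg_at(p5,portA)", "truck_at(t2,portA)"]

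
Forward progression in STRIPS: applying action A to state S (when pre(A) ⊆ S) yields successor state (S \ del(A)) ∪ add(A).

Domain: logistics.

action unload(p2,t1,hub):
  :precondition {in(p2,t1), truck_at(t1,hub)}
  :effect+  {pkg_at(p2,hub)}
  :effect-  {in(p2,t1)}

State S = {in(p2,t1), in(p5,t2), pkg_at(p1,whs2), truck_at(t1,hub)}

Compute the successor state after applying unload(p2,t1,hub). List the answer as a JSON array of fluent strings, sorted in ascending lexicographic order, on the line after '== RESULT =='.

Compute (S \ del) ∪ add:
  pre ⊆ S: {in(p2,t1), truck_at(t1,hub)} ⊆ S  — applicable
  S \ del = {in(p5,t2), pkg_at(p1,whs2), truck_at(t1,hub)}
  ∪ add   = {in(p5,t2), pkg_at(p1,whs2), pkg_at(p2,hub), truck_at(t1,hub)}

== RESULT ==
["in(p5,t2)", "pkg_at(p1,whs2)", "pkg_at(p2,hub)", "truck_at(t1,hub)"]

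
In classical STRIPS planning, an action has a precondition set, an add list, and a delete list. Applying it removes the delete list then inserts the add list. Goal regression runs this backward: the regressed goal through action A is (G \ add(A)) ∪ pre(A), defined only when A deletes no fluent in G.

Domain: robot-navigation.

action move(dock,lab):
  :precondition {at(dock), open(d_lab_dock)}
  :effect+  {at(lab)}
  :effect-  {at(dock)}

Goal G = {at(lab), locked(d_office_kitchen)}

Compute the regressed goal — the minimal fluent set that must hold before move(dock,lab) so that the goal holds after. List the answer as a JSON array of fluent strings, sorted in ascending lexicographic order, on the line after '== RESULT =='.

Compute (G \ add) ∪ pre:
  G ∩ del = {}  (empty — regression defined)
  G \ add = {at(lab), locked(d_office_kitchen)} \ {at(lab)} = {locked(d_office_kitchen)}
  ∪ pre   = {locked(d_office_kitchen)} ∪ {at(dock), open(d_lab_dock)}
          = {at(dock), locked(d_office_kitchen), open(d_lab_dock)}

== RESULT ==
["at(dock)", "locked(d_office_kitchen)", "open(d_lab_dock)"]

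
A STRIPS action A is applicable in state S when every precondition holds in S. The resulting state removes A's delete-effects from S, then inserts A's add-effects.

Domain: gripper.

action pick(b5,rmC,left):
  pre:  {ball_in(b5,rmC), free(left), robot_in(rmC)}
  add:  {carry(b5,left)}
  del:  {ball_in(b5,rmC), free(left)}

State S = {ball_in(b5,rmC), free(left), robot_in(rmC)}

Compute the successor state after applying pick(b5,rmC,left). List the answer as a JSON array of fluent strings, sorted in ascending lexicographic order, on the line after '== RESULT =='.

Compute (S \ del) ∪ add:
  pre ⊆ S: {ball_in(b5,rmC), free(left), robot_in(rmC)} ⊆ S  — applicable
  S \ del = {robot_in(rmC)}
  ∪ add   = {carry(b5,left), robot_in(rmC)}

== RESULT ==
["carry(b5,left)", "robot_in(rmC)"]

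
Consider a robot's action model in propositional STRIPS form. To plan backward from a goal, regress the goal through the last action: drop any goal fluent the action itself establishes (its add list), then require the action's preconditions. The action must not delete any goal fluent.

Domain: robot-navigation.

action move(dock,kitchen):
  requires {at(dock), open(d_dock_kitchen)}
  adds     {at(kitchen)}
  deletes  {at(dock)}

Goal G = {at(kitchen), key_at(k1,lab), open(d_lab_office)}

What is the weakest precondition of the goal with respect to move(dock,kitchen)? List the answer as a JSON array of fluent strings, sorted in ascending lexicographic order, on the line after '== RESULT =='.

Regress:
  G ∩ del = {}  (empty — regression defined)
  G \ add = {at(kitchen), key_at(k1,lab), open(d_lab_office)} \ {at(kitchen)} = {key_at(k1,lab), open(d_lab_office)}
  ∪ pre   = {key_at(k1,lab), open(d_lab_office)} ∪ {at(dock), open(d_dock_kitchen)}
          = {at(dock), key_at(k1,lab), open(d_dock_kitchen), open(d_lab_office)}

== RESULT ==
["at(dock)", "key_at(k1,lab)", "open(d_dock_kitchen)", "open(d_lab_office)"]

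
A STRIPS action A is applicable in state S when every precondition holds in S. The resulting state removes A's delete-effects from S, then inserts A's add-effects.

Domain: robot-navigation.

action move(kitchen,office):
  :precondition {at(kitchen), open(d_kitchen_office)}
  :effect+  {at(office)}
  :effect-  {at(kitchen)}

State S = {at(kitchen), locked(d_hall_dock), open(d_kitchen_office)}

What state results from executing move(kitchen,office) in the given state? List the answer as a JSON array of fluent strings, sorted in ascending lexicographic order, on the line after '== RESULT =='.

Progress:
  pre ⊆ S: {at(kitchen), open(d_kitchen_office)} ⊆ S  — applicable
  S \ del = {locked(d_hall_dock), open(d_kitchen_office)}
  ∪ add   = {at(office), locked(d_hall_dock), open(d_kitchen_office)}

== RESULT ==
["at(office)", "locked(d_hall_dock)", "open(d_kitchen_office)"]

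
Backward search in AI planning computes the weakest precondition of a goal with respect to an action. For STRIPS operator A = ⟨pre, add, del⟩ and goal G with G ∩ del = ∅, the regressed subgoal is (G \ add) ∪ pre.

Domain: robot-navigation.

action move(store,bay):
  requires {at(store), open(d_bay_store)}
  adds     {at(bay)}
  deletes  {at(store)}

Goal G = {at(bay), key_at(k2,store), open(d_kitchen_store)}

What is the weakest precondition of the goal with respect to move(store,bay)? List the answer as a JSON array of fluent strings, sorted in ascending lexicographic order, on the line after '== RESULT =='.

Compute (G \ add) ∪ pre:
  G ∩ del = {}  (empty — regression defined)
  G \ add = {at(bay), key_at(k2,store), open(d_kitchen_store)} \ {at(bay)} = {key_at(k2,store), open(d_kitchen_store)}
  ∪ pre   = {key_at(k2,store), open(d_kitchen_store)} ∪ {at(store), open(d_bay_store)}
          = {at(store), key_at(k2,store), open(d_bay_store), open(d_kitchen_store)}

== RESULT ==
["at(store)", "key_at(k2,store)", "open(d_bay_store)", "open(d_kitchen_store)"]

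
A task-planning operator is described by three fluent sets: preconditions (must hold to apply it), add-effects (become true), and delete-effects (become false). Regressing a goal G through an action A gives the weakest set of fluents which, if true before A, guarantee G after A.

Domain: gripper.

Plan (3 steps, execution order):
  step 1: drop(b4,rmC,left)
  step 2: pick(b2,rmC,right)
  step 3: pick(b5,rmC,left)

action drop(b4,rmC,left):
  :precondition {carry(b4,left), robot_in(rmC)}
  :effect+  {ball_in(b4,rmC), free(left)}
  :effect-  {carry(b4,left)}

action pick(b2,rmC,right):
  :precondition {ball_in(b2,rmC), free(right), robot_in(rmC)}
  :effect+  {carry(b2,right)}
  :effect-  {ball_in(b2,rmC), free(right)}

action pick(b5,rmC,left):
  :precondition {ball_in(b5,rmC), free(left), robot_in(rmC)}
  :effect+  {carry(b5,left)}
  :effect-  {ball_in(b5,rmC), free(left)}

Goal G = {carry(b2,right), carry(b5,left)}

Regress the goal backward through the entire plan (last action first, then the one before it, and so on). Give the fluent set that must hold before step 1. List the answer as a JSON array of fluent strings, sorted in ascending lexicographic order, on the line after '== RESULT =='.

Regress step by step:
  through step 3 (pick(b5,rmC,left)): drop {carry(b5,left)}, keep {carry(b2,right)}, require {ball_in(b5,rmC), free(left), robot_in(rmC)}
    → {ball_in(b5,rmC), carry(b2,right), free(left), robot_in(rmC)}
  through step 2 (pick(b2,rmC,right)): drop {carry(b2,right)}, keep {ball_in(b5,rmC), free(left), robot_in(rmC)}, require {ball_in(b2,rmC), free(right), robot_in(rmC)}
    → {ball_in(b2,rmC), ball_in(b5,rmC), free(left), free(right), robot_in(rmC)}
  through step 1 (drop(b4,rmC,left)): drop {free(left)}, keep {ball_in(b2,rmC), ball_in(b5,rmC), free(right), robot_in(rmC)}, require {carry(b4,left), robot_in(rmC)}
    → {ball_in(b2,rmC), ball_in(b5,rmC), carry(b4,left), free(right), robot_in(rmC)}

== RESULT ==
["ball_in(b2,rmC)", "ball_in(b5,rmC)", "carry(b4,left)", "free(right)", "robot_in(rmC)"]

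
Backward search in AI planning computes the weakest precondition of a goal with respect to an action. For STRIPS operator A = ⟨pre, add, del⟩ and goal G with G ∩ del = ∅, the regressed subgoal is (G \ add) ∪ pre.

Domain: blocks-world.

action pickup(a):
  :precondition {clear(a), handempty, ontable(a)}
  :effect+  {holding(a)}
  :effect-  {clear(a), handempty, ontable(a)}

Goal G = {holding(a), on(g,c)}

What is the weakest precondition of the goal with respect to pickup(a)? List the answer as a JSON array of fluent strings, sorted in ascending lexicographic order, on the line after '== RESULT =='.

Regress:
  G ∩ del = {}  (empty — regression defined)
  G \ add = {holding(a), on(g,c)} \ {holding(a)} = {on(g,c)}
  ∪ pre   = {on(g,c)} ∪ {clear(a), handempty, ontable(a)}
          = {clear(a), handempty, on(g,c), ontable(a)}

== RESULT ==
["clear(a)", "handempty", "on(g,c)", "ontable(a)"]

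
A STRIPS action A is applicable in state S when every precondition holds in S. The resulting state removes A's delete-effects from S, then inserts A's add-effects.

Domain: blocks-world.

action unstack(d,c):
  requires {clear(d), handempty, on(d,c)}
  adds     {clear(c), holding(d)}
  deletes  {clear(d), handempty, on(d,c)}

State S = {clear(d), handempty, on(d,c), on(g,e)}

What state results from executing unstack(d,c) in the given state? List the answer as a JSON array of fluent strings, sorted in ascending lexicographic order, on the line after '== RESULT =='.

Progress:
  pre ⊆ S: {clear(d), handempty, on(d,c)} ⊆ S  — applicable
  S \ del = {on(g,e)}
  ∪ add   = {clear(c), holding(d), on(g,e)}

== RESULT ==
["clear(c)", "holding(d)", "on(g,e)"]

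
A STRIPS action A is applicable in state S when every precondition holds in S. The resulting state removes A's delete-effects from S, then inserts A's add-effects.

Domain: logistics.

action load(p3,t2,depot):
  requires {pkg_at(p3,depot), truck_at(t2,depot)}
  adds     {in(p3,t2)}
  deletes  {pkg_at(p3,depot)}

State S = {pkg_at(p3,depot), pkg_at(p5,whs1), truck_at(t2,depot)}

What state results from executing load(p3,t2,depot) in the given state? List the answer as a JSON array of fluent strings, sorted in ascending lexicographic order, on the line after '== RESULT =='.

Compute (S \ del) ∪ add:
  pre ⊆ S: {pkg_at(p3,depot), truck_at(t2,depot)} ⊆ S  — applicable
  S \ del = {pkg_at(p5,whs1), truck_at(t2,depot)}
  ∪ add   = {in(p3,t2), pkg_at(p5,whs1), truck_at(t2,depot)}

== RESULT ==
["in(p3,t2)", "pkg_at(p5,whs1)", "truck_at(t2,depot)"]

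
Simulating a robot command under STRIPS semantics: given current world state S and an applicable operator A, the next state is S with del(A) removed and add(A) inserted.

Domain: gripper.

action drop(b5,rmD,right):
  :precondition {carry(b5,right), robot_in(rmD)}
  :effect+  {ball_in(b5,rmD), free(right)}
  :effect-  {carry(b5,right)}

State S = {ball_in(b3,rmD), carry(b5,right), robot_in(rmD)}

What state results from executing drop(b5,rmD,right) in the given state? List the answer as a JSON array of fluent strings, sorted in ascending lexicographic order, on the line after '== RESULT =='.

Compute (S \ del) ∪ add:
  pre ⊆ S: {carry(b5,right), robot_in(rmD)} ⊆ S  — applicable
  S \ del = {ball_in(b3,rmD), robot_in(rmD)}
  ∪ add   = {ball_in(b3,rmD), ball_in(b5,rmD), free(right), robot_in(rmD)}

== RESULT ==
["ball_in(b3,rmD)", "ball_in(b5,rmD)", "free(right)", "robot_in(rmD)"]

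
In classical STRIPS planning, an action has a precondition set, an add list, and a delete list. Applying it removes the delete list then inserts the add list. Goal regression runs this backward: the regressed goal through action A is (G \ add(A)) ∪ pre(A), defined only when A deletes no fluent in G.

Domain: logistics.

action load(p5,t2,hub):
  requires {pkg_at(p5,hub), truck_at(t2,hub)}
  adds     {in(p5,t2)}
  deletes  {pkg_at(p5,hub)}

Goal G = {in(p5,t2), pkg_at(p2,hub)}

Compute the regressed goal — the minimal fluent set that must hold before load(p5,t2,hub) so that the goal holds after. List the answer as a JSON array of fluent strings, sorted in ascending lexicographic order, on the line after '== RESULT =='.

Compute (G \ add) ∪ pre:
  G ∩ del = {}  (empty — regression defined)
  G \ add = {in(p5,t2), pkg_at(p2,hub)} \ {in(p5,t2)} = {pkg_at(p2,hub)}
  ∪ pre   = {pkg_at(p2,hub)} ∪ {pkg_at(p5,hub), truck_at(t2,hub)}
          = {pkg_at(p2,hub), pkg_at(p5,hub), truck_at(t2,hub)}

== RESULT ==
["pkg_at(p2,hub)", "pkg_at(p5,hub)", "truck_at(t2,hub)"]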